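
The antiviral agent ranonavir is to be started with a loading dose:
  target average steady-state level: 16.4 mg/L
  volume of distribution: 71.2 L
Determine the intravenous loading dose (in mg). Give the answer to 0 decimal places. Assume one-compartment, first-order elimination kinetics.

1168 mg

LD = Css × Vd = 16.4 × 71.2 = 1168 mg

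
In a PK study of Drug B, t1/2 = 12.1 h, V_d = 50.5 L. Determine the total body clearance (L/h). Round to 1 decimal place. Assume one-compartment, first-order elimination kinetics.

2.9 L/h

k = ln2 / t½ = 0.693147 / 12.1 = 0.05728 h⁻¹
CL = k × Vd = 0.05728 × 50.5 = 2.893 L/h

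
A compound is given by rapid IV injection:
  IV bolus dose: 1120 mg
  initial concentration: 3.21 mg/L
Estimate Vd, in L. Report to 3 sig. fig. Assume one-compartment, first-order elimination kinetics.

349 L

Vd = Dose / C₀ = 1120 / 3.21 = 348.9 L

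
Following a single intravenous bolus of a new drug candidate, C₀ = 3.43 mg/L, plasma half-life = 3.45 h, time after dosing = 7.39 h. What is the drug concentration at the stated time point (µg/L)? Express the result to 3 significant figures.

k = ln2 / t½ = 0.693147 / 3.45 = 0.2009 h⁻¹
C = C₀ · e^(−k·t) = 3.430 × e^(−0.2009 × 7.39)
  = 3.430 × 0.2266 = 0.7772 mg/L
Convert: 0.7772 mg/L × 1000 = 777.2 µg/L

777 µg/L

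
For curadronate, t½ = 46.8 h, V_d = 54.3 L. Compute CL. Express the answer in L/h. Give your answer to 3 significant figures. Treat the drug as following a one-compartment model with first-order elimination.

0.804 L/h

k = ln2 / t½ = 0.693147 / 46.8 = 0.01481 h⁻¹
CL = k × Vd = 0.01481 × 54.3 = 0.8042 L/h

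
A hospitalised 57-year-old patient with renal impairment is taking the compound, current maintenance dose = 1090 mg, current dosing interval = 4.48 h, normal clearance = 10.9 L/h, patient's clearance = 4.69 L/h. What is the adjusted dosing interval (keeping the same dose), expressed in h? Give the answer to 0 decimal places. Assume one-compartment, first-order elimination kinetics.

To keep the same average steady-state level, dosing rate must scale with clearance.
CL ratio = 4.69 / 10.9 = 0.4303
New interval (same dose) = 4.48 / 0.4303 = 10.41 h

10 h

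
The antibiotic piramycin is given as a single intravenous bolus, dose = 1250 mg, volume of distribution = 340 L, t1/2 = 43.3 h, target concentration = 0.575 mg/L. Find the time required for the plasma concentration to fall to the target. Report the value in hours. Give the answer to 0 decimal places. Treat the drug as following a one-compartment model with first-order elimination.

C₀ = Dose / Vd = 1250 / 340 = 3.676 mg/L
k = ln2 / t½ = 0.693147 / 43.3 = 0.01601 h⁻¹
t = ln(C₀ / C) / k = ln(3.676 / 0.575) / 0.01601
  = ln(6.393) / 0.01601 = 1.855 / 0.01601 = 115.9 h

116 h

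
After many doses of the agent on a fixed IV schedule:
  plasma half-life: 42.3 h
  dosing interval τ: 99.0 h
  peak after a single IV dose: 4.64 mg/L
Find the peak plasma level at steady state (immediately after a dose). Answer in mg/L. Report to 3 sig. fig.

k = ln2 / t½ = 0.693147 / 42.3 = 0.01639 h⁻¹
e^(−kτ) = e^(−0.01639 × 99.0) = 0.1974
Accumulation ratio R = 1 / (1 − e^(−kτ)) = 1 / (1 − 0.1974) = 1.246
Steady-state peak = C₀ × R = 4.64 × 1.246 = 5.781 mg/L

5.78 mg/L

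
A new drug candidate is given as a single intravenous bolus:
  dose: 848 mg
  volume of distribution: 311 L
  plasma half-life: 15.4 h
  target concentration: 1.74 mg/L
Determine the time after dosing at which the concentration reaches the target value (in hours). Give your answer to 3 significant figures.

C₀ = Dose / Vd = 848.0 / 311 = 2.727 mg/L
k = ln2 / t½ = 0.693147 / 15.4 = 0.04501 h⁻¹
t = ln(C₀ / C) / k = ln(2.727 / 1.74) / 0.04501
  = ln(1.567) / 0.04501 = 0.4492 / 0.04501 = 9.980 h

9.98 h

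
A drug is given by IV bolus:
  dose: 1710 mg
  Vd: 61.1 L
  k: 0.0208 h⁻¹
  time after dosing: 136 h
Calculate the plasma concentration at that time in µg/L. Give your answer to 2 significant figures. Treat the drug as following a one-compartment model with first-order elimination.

C₀ = Dose / Vd = 1710 / 61.1 = 27.99 mg/L
C = C₀ · e^(−k·t) = 27.99 × e^(−0.02080 × 136)
  = 27.99 × 0.05908 = 1.654 mg/L
Convert: 1.654 mg/L × 1000 = 1654 µg/L

1700 µg/L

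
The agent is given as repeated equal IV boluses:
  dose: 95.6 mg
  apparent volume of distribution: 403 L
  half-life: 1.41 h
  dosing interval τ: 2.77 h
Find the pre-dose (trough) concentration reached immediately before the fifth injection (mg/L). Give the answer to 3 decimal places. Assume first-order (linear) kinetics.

C₀ per dose = Dose / Vd = 95.6 / 403 = 0.2372 mg/L
k = ln2 / t½ = 0.693147 / 1.41 = 0.4916 h⁻¹
Fraction remaining after one interval: r = e^(−kτ) = e^(−0.4916 × 2.77) = 0.2562
Before dose 5, 4 doses have been given (aged 1τ, 2τ, 3τ, 4τ).
C_trough = C₀ × (r + r² + … + r^4) = C₀ × r(1−r^4)/(1−r)
        = 0.2372 × 0.2562 × (1 − 0.004308) / (1 − 0.2562) = 0.08135 mg/L

0.081 mg/L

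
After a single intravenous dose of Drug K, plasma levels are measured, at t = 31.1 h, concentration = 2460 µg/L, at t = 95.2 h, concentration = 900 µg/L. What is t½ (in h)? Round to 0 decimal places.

44 h

k = ln(C₁/C₂) / (t₂ − t₁) = ln(2460/900) / (95.2 − 31.1)
  = 1.006 / 64.10 = 0.01569 h⁻¹
t½ = ln2 / k = 0.693147 / 0.01569 = 44.18 h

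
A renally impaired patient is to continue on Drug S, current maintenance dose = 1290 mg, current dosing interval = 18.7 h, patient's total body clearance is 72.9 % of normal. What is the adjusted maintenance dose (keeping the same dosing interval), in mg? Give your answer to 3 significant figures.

940 mg

To keep the same average steady-state level, dosing rate must scale with clearance.
CL ratio = 72.9 / 100 = 0.7290
New dose (same interval) = 1290 × 0.7290 = 940.4 mg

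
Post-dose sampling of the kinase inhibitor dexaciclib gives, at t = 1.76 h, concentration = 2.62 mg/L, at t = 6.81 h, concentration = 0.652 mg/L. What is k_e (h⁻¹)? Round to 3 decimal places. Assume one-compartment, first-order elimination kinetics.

k = ln(C₁/C₂) / (t₂ − t₁) = ln(2.62/0.652) / (6.81 − 1.76)
  = 1.391 / 5.050 = 0.2754 h⁻¹

0.275 h⁻¹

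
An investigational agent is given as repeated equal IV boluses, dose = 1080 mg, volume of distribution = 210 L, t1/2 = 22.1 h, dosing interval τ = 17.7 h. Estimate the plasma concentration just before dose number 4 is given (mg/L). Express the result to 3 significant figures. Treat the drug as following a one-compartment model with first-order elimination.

5.62 mg/L

C₀ per dose = Dose / Vd = 1080 / 210 = 5.143 mg/L
k = ln2 / t½ = 0.693147 / 22.1 = 0.03136 h⁻¹
Fraction remaining after one interval: r = e^(−kτ) = e^(−0.03136 × 17.7) = 0.5740
Before dose 4, 3 doses have been given (aged 1τ, 2τ, 3τ).
C_trough = C₀ × (r + r² + … + r^3) = C₀ × r(1−r^3)/(1−r)
        = 5.143 × 0.5740 × (1 − 0.1891) / (1 − 0.5740) = 5.619 mg/L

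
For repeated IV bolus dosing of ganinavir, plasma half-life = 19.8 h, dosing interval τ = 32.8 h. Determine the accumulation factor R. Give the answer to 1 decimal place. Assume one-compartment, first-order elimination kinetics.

k = ln2 / t½ = 0.693147 / 19.8 = 0.03501 h⁻¹
e^(−kτ) = e^(−0.03501 × 32.8) = 0.3172
Accumulation ratio R = 1 / (1 − e^(−kτ)) = 1 / (1 − 0.3172) = 1.465

1.5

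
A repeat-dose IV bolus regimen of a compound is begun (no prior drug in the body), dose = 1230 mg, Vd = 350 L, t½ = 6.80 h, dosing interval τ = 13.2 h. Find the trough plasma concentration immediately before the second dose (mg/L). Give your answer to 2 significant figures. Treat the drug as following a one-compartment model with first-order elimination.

0.92 mg/L

C₀ per dose = Dose / Vd = 1230 / 350 = 3.514 mg/L
k = ln2 / t½ = 0.693147 / 6.80 = 0.1019 h⁻¹
Fraction remaining after one interval: r = e^(−kτ) = e^(−0.1019 × 13.2) = 0.2605
Before dose 2, 1 dose has been given (aged 1τ).
C_trough = C₀ × r = 3.514 × 0.2605 = 0.9154 mg/L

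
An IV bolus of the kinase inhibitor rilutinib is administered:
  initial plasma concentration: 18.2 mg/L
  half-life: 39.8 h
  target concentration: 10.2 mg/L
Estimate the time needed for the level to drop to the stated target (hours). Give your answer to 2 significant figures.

k = ln2 / t½ = 0.693147 / 39.8 = 0.01742 h⁻¹
t = ln(C₀ / C) / k = ln(18.20 / 10.2) / 0.01742
  = ln(1.784) / 0.01742 = 0.5789 / 0.01742 = 33.23 h

33 h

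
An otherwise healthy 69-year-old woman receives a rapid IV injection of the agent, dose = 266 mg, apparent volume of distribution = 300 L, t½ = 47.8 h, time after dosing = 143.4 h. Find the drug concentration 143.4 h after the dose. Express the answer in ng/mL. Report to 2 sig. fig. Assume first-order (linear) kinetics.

C₀ = Dose / Vd = 266.0 / 300 = 0.8867 mg/L
k = ln2 / t½ = 0.693147 / 47.8 = 0.01450 h⁻¹
t / t½ = 143.4 / 47.8 = 3 half-lives
C = C₀ × (1/2)^3 = 0.8867 × 0.1250 = 0.1108 mg/L
Convert: 0.1108 mg/L × 1000 = 110.8 ng/mL

110 ng/mL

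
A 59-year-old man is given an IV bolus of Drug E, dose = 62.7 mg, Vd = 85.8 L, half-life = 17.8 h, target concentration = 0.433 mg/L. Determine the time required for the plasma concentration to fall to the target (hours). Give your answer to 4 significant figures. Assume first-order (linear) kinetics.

C₀ = Dose / Vd = 62.70 / 85.8 = 0.7308 mg/L
k = ln2 / t½ = 0.693147 / 17.8 = 0.03894 h⁻¹
t = ln(C₀ / C) / k = ln(0.7308 / 0.433) / 0.03894
  = ln(1.688) / 0.03894 = 0.5235 / 0.03894 = 13.44 h

13.44 h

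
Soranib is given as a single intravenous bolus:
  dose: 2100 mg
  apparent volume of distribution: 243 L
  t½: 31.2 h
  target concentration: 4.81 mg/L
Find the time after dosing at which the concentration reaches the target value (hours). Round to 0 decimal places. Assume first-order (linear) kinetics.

C₀ = Dose / Vd = 2100 / 243 = 8.642 mg/L
k = ln2 / t½ = 0.693147 / 31.2 = 0.02222 h⁻¹
t = ln(C₀ / C) / k = ln(8.642 / 4.81) / 0.02222
  = ln(1.797) / 0.02222 = 0.5861 / 0.02222 = 26.38 h

26 h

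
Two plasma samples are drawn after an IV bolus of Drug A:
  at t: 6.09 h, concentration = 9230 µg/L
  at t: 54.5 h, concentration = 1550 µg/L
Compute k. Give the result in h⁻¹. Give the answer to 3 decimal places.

0.037 h⁻¹

k = ln(C₁/C₂) / (t₂ − t₁) = ln(9230/1550) / (54.5 − 6.09)
  = 1.784 / 48.41 = 0.03685 h⁻¹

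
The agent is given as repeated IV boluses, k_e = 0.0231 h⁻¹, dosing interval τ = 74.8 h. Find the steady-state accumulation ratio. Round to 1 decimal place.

1.2

e^(−kτ) = e^(−0.02310 × 74.8) = 0.1777
Accumulation ratio R = 1 / (1 − e^(−kτ)) = 1 / (1 − 0.1777) = 1.216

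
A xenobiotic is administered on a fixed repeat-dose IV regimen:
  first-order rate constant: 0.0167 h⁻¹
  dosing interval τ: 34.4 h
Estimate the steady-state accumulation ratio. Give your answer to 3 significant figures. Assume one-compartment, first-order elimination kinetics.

2.29

e^(−kτ) = e^(−0.01670 × 34.4) = 0.5630
Accumulation ratio R = 1 / (1 − e^(−kτ)) = 1 / (1 − 0.5630) = 2.288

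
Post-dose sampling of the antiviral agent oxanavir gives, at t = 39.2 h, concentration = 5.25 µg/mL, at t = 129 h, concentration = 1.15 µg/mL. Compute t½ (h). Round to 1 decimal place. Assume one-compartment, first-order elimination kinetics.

41.0 h

k = ln(C₁/C₂) / (t₂ − t₁) = ln(5.25/1.15) / (129 − 39.2)
  = 1.518 / 89.80 = 0.01690 h⁻¹
t½ = ln2 / k = 0.693147 / 0.01690 = 41.01 h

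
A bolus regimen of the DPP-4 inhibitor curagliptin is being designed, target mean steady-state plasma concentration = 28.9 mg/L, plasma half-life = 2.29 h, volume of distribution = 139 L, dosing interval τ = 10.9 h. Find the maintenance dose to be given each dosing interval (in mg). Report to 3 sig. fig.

k = ln2 / t½ = 0.693147 / 2.29 = 0.3027 h⁻¹
CL = k × Vd = 0.3027 × 139 = 42.08 L/h
At steady state, Dose/τ = Css × CL.
Dose = Css × CL × τ = 28.9 × 42.08 × 10.9 = 13260 mg

13300 mg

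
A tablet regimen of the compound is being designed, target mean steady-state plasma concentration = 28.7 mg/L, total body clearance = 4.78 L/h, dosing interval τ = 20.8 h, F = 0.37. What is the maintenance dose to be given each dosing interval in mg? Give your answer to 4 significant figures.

At steady state, F × (Dose/τ) = Css × CL.
Dose = Css × CL × τ / F = 28.7 × 4.780 × 20.8 / 0.37 = 7712 mg

7712 mg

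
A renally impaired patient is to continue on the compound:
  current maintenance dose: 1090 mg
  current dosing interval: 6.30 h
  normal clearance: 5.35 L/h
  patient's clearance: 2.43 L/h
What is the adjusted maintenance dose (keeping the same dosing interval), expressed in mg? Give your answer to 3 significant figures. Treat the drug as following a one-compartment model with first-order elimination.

495 mg

To keep the same average steady-state level, dosing rate must scale with clearance.
CL ratio = 2.43 / 5.35 = 0.4542
New dose (same interval) = 1090 × 0.4542 = 495.1 mg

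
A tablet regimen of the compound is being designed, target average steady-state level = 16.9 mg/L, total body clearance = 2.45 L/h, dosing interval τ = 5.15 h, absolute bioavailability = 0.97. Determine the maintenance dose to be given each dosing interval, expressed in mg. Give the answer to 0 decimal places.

At steady state, F × (Dose/τ) = Css × CL.
Dose = Css × CL × τ / F = 16.9 × 2.450 × 5.15 / 0.97 = 219.8 mg

220 mg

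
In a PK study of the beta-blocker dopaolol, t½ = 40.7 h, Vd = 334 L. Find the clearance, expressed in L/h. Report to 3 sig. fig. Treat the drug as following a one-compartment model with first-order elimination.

k = ln2 / t½ = 0.693147 / 40.7 = 0.01703 h⁻¹
CL = k × Vd = 0.01703 × 334 = 5.688 L/h

5.69 L/h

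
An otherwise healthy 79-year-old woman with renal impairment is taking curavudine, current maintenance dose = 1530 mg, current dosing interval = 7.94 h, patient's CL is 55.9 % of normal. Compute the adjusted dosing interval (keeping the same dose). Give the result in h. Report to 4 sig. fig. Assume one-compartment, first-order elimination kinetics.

14.20 h

To keep the same average steady-state level, dosing rate must scale with clearance.
CL ratio = 55.9 / 100 = 0.5590
New interval (same dose) = 7.94 / 0.5590 = 14.20 h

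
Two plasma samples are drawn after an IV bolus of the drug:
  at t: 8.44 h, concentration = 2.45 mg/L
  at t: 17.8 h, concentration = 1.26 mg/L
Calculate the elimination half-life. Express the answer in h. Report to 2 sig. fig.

k = ln(C₁/C₂) / (t₂ − t₁) = ln(2.45/1.26) / (17.8 − 8.44)
  = 0.6650 / 9.360 = 0.07105 h⁻¹
t½ = ln2 / k = 0.693147 / 0.07105 = 9.756 h

9.8 h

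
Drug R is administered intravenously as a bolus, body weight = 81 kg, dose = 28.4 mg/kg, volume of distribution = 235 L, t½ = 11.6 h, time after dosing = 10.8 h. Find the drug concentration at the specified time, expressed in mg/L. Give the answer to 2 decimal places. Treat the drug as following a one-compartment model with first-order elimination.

Total dose = 28.4 × 81 = 2300 mg
C₀ = Dose / Vd = 2300 / 235 = 9.787 mg/L
k = ln2 / t½ = 0.693147 / 11.6 = 0.05975 h⁻¹
C = C₀ · e^(−k·t) = 9.787 × e^(−0.05975 × 10.8)
  = 9.787 × 0.5245 = 5.133 mg/L

5.13 mg/L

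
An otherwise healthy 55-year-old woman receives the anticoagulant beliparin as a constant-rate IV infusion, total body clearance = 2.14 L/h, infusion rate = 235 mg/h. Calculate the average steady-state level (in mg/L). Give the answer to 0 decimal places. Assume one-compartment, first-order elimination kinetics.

At steady state Css = R₀ / CL = 235 / 2.140 = 109.8 mg/L

110 mg/L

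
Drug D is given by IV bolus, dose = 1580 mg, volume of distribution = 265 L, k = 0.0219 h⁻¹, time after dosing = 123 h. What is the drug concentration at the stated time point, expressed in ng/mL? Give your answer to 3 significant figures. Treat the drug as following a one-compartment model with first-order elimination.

403 ng/mL

C₀ = Dose / Vd = 1580 / 265 = 5.962 mg/L
C = C₀ · e^(−k·t) = 5.962 × e^(−0.02190 × 123)
  = 5.962 × 0.06763 = 0.4032 mg/L
Convert: 0.4032 mg/L × 1000 = 403.2 ng/mL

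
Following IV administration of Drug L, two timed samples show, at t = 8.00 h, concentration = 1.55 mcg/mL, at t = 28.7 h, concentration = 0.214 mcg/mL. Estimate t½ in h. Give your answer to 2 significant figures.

k = ln(C₁/C₂) / (t₂ − t₁) = ln(1.55/0.214) / (28.7 − 8.00)
  = 1.980 / 20.70 = 0.09565 h⁻¹
t½ = ln2 / k = 0.693147 / 0.09565 = 7.247 h

7.2 h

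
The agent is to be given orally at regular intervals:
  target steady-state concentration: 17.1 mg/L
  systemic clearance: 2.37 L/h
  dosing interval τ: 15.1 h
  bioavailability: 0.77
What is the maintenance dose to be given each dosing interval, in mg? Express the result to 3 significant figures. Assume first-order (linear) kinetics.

795 mg

At steady state, F × (Dose/τ) = Css × CL.
Dose = Css × CL × τ / F = 17.1 × 2.370 × 15.1 / 0.77 = 794.8 mg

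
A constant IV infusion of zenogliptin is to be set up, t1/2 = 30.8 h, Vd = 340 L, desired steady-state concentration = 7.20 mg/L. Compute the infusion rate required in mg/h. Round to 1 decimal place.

55.1 mg/h

k = ln2 / t½ = 0.693147 / 30.8 = 0.02250 h⁻¹
CL = k × Vd = 0.02250 × 340 = 7.650 L/h
At steady state, infusion rate R₀ = Css × CL = 7.20 × 7.650 = 55.08 mg/h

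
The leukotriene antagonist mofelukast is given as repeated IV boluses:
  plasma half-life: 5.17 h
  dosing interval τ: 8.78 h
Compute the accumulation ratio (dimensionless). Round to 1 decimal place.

k = ln2 / t½ = 0.693147 / 5.17 = 0.1341 h⁻¹
e^(−kτ) = e^(−0.1341 × 8.78) = 0.3081
Accumulation ratio R = 1 / (1 − e^(−kτ)) = 1 / (1 − 0.3081) = 1.445

1.4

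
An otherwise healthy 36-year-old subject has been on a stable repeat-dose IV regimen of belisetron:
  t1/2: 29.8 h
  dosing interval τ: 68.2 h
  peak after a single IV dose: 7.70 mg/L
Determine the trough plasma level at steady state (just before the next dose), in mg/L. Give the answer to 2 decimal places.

1.98 mg/L

k = ln2 / t½ = 0.693147 / 29.8 = 0.02326 h⁻¹
e^(−kτ) = e^(−0.02326 × 68.2) = 0.2047
Accumulation ratio R = 1 / (1 − e^(−kτ)) = 1 / (1 − 0.2047) = 1.257
Steady-state trough = C₀ × R × e^(−kτ) = 7.70 × 1.257 × 0.2047 = 1.981 mg/L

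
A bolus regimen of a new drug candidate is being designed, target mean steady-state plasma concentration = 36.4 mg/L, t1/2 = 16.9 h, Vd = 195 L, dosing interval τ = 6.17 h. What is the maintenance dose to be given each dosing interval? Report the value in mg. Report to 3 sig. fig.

1800 mg

k = ln2 / t½ = 0.693147 / 16.9 = 0.04101 h⁻¹
CL = k × Vd = 0.04101 × 195 = 7.997 L/h
At steady state, Dose/τ = Css × CL.
Dose = Css × CL × τ = 36.4 × 7.997 × 6.17 = 1796 mg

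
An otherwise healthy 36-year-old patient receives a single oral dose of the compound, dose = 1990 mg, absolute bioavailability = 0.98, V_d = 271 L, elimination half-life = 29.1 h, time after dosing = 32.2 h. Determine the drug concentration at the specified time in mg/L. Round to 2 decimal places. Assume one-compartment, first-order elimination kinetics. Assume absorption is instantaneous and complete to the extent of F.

Amount reaching circulation = F × Dose = 0.98 × 1990 = 1950 mg
C₀ = F·Dose / Vd = 1950 / 271 = 7.196 mg/L
k = ln2 / t½ = 0.693147 / 29.1 = 0.02382 h⁻¹
C = C₀ · e^(−k·t) = 7.196 × e^(−0.02382 × 32.2)
  = 7.196 × 0.4644 = 3.342 mg/L

3.34 mg/L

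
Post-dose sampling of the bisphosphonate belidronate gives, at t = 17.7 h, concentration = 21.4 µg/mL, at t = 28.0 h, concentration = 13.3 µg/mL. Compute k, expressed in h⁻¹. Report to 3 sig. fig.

k = ln(C₁/C₂) / (t₂ − t₁) = ln(21.4/13.3) / (28.0 − 17.7)
  = 0.4756 / 10.30 = 0.04617 h⁻¹

0.0462 h⁻¹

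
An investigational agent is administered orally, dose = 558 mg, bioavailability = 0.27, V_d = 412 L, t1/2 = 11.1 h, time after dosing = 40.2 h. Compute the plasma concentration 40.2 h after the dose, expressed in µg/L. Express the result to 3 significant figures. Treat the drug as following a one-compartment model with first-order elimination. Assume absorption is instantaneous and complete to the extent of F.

29.7 µg/L

Amount reaching circulation = F × Dose = 0.27 × 558.0 = 150.7 mg
C₀ = F·Dose / Vd = 150.7 / 412 = 0.3658 mg/L
k = ln2 / t½ = 0.693147 / 11.1 = 0.06245 h⁻¹
C = C₀ · e^(−k·t) = 0.3658 × e^(−0.06245 × 40.2)
  = 0.3658 × 0.08123 = 0.02971 mg/L
Convert: 0.02971 mg/L × 1000 = 29.71 µg/L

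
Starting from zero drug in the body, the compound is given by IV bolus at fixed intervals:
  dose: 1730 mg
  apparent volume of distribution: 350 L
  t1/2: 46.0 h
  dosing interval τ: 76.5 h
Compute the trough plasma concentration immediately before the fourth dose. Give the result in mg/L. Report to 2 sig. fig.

C₀ per dose = Dose / Vd = 1730 / 350 = 4.943 mg/L
k = ln2 / t½ = 0.693147 / 46.0 = 0.01507 h⁻¹
Fraction remaining after one interval: r = e^(−kτ) = e^(−0.01507 × 76.5) = 0.3157
Before dose 4, 3 doses have been given (aged 1τ, 2τ, 3τ).
C_trough = C₀ × (r + r² + … + r^3) = C₀ × r(1−r^3)/(1−r)
        = 4.943 × 0.3157 × (1 − 0.03146) / (1 − 0.3157) = 2.209 mg/L

2.2 mg/L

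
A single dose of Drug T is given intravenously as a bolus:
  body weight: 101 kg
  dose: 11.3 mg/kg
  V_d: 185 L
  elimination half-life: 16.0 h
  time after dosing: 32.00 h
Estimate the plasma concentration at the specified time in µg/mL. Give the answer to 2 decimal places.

1.54 µg/mL

Total dose = 11.3 × 101 = 1141 mg
C₀ = Dose / Vd = 1141 / 185 = 6.168 mg/L
k = ln2 / t½ = 0.693147 / 16.0 = 0.04332 h⁻¹
t / t½ = 32.00 / 16.0 = 2 half-lives
C = C₀ × (1/2)^2 = 6.168 × 0.2500 = 1.542 mg/L
(1.542 mg/L = 1.542 µg/mL)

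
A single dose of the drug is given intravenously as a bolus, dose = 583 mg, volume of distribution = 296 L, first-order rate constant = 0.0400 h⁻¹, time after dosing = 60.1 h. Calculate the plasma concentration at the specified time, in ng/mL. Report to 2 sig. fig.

C₀ = Dose / Vd = 583.0 / 296 = 1.970 mg/L
C = C₀ · e^(−k·t) = 1.970 × e^(−0.04000 × 60.1)
  = 1.970 × 0.09036 = 0.1780 mg/L
Convert: 0.1780 mg/L × 1000 = 178.0 ng/mL

180 ng/mL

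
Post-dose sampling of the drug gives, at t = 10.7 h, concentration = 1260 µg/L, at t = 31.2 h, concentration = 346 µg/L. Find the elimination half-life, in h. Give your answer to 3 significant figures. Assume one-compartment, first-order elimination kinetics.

k = ln(C₁/C₂) / (t₂ − t₁) = ln(1260/346) / (31.2 − 10.7)
  = 1.292 / 20.50 = 0.06302 h⁻¹
t½ = ln2 / k = 0.693147 / 0.06302 = 11.00 h

11.0 h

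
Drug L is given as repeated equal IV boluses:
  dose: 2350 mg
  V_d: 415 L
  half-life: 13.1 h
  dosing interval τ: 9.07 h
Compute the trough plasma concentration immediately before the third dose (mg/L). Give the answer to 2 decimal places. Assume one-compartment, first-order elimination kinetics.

C₀ per dose = Dose / Vd = 2350 / 415 = 5.663 mg/L
k = ln2 / t½ = 0.693147 / 13.1 = 0.05291 h⁻¹
Fraction remaining after one interval: r = e^(−kτ) = e^(−0.05291 × 9.07) = 0.6188
Before dose 3, 2 doses have been given (aged 1τ, 2τ).
C_trough = C₀ × (r + r²) = 5.663 × (0.6188 + 0.3829) = 5.673 mg/L

5.67 mg/L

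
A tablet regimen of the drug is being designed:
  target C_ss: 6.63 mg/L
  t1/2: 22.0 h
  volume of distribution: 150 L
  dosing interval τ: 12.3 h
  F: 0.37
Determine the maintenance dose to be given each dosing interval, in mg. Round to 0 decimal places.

1042 mg

k = ln2 / t½ = 0.693147 / 22.0 = 0.03151 h⁻¹
CL = k × Vd = 0.03151 × 150 = 4.727 L/h
At steady state, F × (Dose/τ) = Css × CL.
Dose = Css × CL × τ / F = 6.63 × 4.727 × 12.3 / 0.37 = 1042 mg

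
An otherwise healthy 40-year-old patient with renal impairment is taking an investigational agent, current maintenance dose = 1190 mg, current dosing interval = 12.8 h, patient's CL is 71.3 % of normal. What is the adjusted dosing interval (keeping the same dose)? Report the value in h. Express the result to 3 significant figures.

To keep the same average steady-state level, dosing rate must scale with clearance.
CL ratio = 71.3 / 100 = 0.7130
New interval (same dose) = 12.8 / 0.7130 = 17.95 h

18.0 h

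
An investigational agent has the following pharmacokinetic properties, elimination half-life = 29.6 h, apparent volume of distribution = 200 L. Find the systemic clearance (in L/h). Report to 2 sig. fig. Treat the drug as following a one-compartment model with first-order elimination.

k = ln2 / t½ = 0.693147 / 29.6 = 0.02342 h⁻¹
CL = k × Vd = 0.02342 × 200 = 4.684 L/h

4.7 L/h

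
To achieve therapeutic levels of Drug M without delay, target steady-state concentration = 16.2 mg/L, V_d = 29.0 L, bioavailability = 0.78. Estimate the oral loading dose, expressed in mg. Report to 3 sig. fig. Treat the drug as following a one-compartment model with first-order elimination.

602 mg

LD = Css × Vd / F = 16.2 × 29.0 / 0.78 = 602.3 mg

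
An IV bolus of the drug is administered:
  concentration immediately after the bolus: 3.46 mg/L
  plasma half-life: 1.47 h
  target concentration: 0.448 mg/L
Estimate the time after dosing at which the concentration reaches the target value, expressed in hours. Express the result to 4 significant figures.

4.335 h

k = ln2 / t½ = 0.693147 / 1.47 = 0.4715 h⁻¹
t = ln(C₀ / C) / k = ln(3.460 / 0.448) / 0.4715
  = ln(7.723) / 0.4715 = 2.044 / 0.4715 = 4.335 h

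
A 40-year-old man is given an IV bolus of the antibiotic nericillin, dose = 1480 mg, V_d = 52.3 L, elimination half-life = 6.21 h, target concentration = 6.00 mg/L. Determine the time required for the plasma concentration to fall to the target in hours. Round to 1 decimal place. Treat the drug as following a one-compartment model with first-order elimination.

13.9 h

C₀ = Dose / Vd = 1480 / 52.3 = 28.30 mg/L
k = ln2 / t½ = 0.693147 / 6.21 = 0.1116 h⁻¹
t = ln(C₀ / C) / k = ln(28.30 / 6.00) / 0.1116
  = ln(4.717) / 0.1116 = 1.551 / 0.1116 = 13.90 h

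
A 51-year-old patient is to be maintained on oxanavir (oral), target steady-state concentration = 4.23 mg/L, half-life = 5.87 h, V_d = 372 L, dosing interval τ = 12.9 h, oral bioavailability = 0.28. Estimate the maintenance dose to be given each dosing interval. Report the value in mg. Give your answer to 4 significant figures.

k = ln2 / t½ = 0.693147 / 5.87 = 0.1181 h⁻¹
CL = k × Vd = 0.1181 × 372 = 43.93 L/h
At steady state, F × (Dose/τ) = Css × CL.
Dose = Css × CL × τ / F = 4.23 × 43.93 × 12.9 / 0.28 = 8561 mg

8561 mg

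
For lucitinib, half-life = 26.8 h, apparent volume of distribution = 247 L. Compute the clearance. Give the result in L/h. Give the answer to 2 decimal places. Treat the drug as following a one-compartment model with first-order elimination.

6.39 L/h

k = ln2 / t½ = 0.693147 / 26.8 = 0.02586 h⁻¹
CL = k × Vd = 0.02586 × 247 = 6.387 L/h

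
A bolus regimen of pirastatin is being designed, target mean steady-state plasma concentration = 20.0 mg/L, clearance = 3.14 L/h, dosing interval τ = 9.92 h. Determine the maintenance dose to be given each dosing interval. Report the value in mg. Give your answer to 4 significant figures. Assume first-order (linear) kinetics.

At steady state, Dose/τ = Css × CL.
Dose = Css × CL × τ = 20.0 × 3.140 × 9.92 = 623.0 mg

623.0 mg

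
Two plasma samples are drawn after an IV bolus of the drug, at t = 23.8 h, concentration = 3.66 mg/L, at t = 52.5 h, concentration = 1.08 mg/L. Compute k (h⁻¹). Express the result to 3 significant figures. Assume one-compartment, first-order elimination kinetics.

k = ln(C₁/C₂) / (t₂ − t₁) = ln(3.66/1.08) / (52.5 − 23.8)
  = 1.221 / 28.70 = 0.04254 h⁻¹

0.0425 h⁻¹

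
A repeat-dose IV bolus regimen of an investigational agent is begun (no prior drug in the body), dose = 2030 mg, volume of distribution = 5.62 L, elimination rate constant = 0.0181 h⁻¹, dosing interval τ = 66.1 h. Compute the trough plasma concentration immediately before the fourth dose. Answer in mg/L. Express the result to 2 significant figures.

C₀ per dose = Dose / Vd = 2030 / 5.62 = 361.2 mg/L
Fraction remaining after one interval: r = e^(−kτ) = e^(−0.01810 × 66.1) = 0.3023
Before dose 4, 3 doses have been given (aged 1τ, 2τ, 3τ).
C_trough = C₀ × (r + r² + … + r^3) = C₀ × r(1−r^3)/(1−r)
        = 361.2 × 0.3023 × (1 − 0.02763) / (1 − 0.3023) = 152.2 mg/L

150 mg/L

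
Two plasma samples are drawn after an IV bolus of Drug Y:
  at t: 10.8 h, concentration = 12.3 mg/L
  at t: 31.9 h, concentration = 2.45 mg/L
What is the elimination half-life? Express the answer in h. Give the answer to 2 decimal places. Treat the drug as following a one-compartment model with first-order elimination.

9.06 h

k = ln(C₁/C₂) / (t₂ − t₁) = ln(12.3/2.45) / (31.9 − 10.8)
  = 1.614 / 21.10 = 0.07649 h⁻¹
t½ = ln2 / k = 0.693147 / 0.07649 = 9.062 h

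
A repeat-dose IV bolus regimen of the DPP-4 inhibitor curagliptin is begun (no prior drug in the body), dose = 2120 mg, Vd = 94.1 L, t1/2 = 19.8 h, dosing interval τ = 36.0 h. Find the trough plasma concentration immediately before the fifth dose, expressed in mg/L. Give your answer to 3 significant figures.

8.86 mg/L

C₀ per dose = Dose / Vd = 2120 / 94.1 = 22.53 mg/L
k = ln2 / t½ = 0.693147 / 19.8 = 0.03501 h⁻¹
Fraction remaining after one interval: r = e^(−kτ) = e^(−0.03501 × 36.0) = 0.2836
Before dose 5, 4 doses have been given (aged 1τ, 2τ, 3τ, 4τ).
C_trough = C₀ × (r + r² + … + r^4) = C₀ × r(1−r^4)/(1−r)
        = 22.53 × 0.2836 × (1 − 0.006469) / (1 − 0.2836) = 8.861 mg/L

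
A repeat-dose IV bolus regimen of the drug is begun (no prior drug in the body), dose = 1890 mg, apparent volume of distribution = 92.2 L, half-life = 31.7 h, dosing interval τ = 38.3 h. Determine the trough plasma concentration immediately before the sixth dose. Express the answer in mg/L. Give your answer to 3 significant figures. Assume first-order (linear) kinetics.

15.4 mg/L

C₀ per dose = Dose / Vd = 1890 / 92.2 = 20.50 mg/L
k = ln2 / t½ = 0.693147 / 31.7 = 0.02187 h⁻¹
Fraction remaining after one interval: r = e^(−kτ) = e^(−0.02187 × 38.3) = 0.4327
Before dose 6, 5 doses have been given (aged 1τ, 2τ, 3τ, 4τ, 5τ).
C_trough = C₀ × (r + r² + … + r^5) = C₀ × r(1−r^5)/(1−r)
        = 20.50 × 0.4327 × (1 − 0.01517) / (1 − 0.4327) = 15.40 mg/L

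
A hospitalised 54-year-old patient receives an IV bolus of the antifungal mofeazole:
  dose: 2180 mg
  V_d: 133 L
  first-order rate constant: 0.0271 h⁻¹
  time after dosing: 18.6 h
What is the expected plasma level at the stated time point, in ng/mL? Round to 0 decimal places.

9901 ng/mL

C₀ = Dose / Vd = 2180 / 133 = 16.39 mg/L
C = C₀ · e^(−k·t) = 16.39 × e^(−0.02710 × 18.6)
  = 16.39 × 0.6041 = 9.901 mg/L
Convert: 9.901 mg/L × 1000 = 9901 ng/mL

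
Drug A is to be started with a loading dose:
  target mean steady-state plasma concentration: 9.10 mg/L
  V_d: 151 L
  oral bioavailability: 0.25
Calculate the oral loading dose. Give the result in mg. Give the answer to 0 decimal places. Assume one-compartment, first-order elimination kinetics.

LD = Css × Vd / F = 9.10 × 151 / 0.25 = 5496 mg

5496 mg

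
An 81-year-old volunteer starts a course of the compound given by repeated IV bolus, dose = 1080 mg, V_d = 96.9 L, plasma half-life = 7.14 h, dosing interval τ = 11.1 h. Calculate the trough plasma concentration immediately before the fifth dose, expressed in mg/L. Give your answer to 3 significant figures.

5.68 mg/L

C₀ per dose = Dose / Vd = 1080 / 96.9 = 11.15 mg/L
k = ln2 / t½ = 0.693147 / 7.14 = 0.09708 h⁻¹
Fraction remaining after one interval: r = e^(−kτ) = e^(−0.09708 × 11.1) = 0.3404
Before dose 5, 4 doses have been given (aged 1τ, 2τ, 3τ, 4τ).
C_trough = C₀ × (r + r² + … + r^4) = C₀ × r(1−r^4)/(1−r)
        = 11.15 × 0.3404 × (1 − 0.01343) / (1 − 0.3404) = 5.677 mg/L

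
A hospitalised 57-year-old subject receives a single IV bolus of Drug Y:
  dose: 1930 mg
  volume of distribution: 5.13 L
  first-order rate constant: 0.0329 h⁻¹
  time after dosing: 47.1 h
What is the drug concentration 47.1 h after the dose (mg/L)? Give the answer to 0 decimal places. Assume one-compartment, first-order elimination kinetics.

80 mg/L

C₀ = Dose / Vd = 1930 / 5.13 = 376.2 mg/L
C = C₀ · e^(−k·t) = 376.2 × e^(−0.03290 × 47.1)
  = 376.2 × 0.2123 = 79.87 mg/L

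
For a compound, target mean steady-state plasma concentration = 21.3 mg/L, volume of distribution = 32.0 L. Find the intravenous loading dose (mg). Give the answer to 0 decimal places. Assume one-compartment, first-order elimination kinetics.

LD = Css × Vd = 21.3 × 32.0 = 681.6 mg

682 mg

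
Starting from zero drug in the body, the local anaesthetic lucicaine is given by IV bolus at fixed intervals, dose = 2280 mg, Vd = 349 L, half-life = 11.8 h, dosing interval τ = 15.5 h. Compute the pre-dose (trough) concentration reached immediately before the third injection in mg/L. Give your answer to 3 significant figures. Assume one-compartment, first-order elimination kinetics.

C₀ per dose = Dose / Vd = 2280 / 349 = 6.533 mg/L
k = ln2 / t½ = 0.693147 / 11.8 = 0.05874 h⁻¹
Fraction remaining after one interval: r = e^(−kτ) = e^(−0.05874 × 15.5) = 0.4023
Before dose 3, 2 doses have been given (aged 1τ, 2τ).
C_trough = C₀ × (r + r²) = 6.533 × (0.4023 + 0.1618) = 3.685 mg/L

3.69 mg/L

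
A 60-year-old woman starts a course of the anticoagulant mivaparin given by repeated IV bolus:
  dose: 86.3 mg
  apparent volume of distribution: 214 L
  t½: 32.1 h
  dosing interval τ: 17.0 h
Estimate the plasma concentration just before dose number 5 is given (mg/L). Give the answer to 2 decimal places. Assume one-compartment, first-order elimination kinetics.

C₀ per dose = Dose / Vd = 86.3 / 214 = 0.4033 mg/L
k = ln2 / t½ = 0.693147 / 32.1 = 0.02159 h⁻¹
Fraction remaining after one interval: r = e^(−kτ) = e^(−0.02159 × 17.0) = 0.6928
Before dose 5, 4 doses have been given (aged 1τ, 2τ, 3τ, 4τ).
C_trough = C₀ × (r + r² + … + r^4) = C₀ × r(1−r^4)/(1−r)
        = 0.4033 × 0.6928 × (1 − 0.2304) / (1 − 0.6928) = 0.7000 mg/L

0.70 mg/L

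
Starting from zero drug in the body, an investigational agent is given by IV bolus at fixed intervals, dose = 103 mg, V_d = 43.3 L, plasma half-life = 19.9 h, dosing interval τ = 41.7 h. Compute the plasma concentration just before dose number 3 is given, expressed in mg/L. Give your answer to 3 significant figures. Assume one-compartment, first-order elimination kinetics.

C₀ per dose = Dose / Vd = 103 / 43.3 = 2.379 mg/L
k = ln2 / t½ = 0.693147 / 19.9 = 0.03483 h⁻¹
Fraction remaining after one interval: r = e^(−kτ) = e^(−0.03483 × 41.7) = 0.2340
Before dose 3, 2 doses have been given (aged 1τ, 2τ).
C_trough = C₀ × (r + r²) = 2.379 × (0.2340 + 0.05476) = 0.6870 mg/L

0.687 mg/L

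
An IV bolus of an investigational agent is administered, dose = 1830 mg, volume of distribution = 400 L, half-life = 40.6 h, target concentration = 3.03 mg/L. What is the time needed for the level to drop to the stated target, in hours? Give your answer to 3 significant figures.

C₀ = Dose / Vd = 1830 / 400 = 4.575 mg/L
k = ln2 / t½ = 0.693147 / 40.6 = 0.01707 h⁻¹
t = ln(C₀ / C) / k = ln(4.575 / 3.03) / 0.01707
  = ln(1.510) / 0.01707 = 0.4121 / 0.01707 = 24.14 h

24.1 h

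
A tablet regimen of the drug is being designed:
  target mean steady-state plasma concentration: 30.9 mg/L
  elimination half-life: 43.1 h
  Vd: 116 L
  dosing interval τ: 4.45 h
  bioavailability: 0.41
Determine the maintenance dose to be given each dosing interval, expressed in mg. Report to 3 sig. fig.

k = ln2 / t½ = 0.693147 / 43.1 = 0.01608 h⁻¹
CL = k × Vd = 0.01608 × 116 = 1.865 L/h
At steady state, F × (Dose/τ) = Css × CL.
Dose = Css × CL × τ / F = 30.9 × 1.865 × 4.45 / 0.41 = 625.5 mg

626 mg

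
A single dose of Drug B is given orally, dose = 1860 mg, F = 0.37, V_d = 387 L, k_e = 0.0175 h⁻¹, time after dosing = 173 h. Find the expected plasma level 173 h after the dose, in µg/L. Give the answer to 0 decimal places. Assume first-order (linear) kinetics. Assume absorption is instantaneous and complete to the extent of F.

Amount reaching circulation = F × Dose = 0.37 × 1860 = 688.2 mg
C₀ = F·Dose / Vd = 688.2 / 387 = 1.778 mg/L
C = C₀ · e^(−k·t) = 1.778 × e^(−0.01750 × 173)
  = 1.778 × 0.04844 = 0.08613 mg/L
Convert: 0.08613 mg/L × 1000 = 86.13 µg/L

86 µg/L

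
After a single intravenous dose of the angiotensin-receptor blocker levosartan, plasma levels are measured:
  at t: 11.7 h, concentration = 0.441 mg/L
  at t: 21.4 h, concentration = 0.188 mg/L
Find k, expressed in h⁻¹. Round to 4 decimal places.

k = ln(C₁/C₂) / (t₂ − t₁) = ln(0.441/0.188) / (21.4 − 11.7)
  = 0.8526 / 9.700 = 0.08790 h⁻¹

0.0879 h⁻¹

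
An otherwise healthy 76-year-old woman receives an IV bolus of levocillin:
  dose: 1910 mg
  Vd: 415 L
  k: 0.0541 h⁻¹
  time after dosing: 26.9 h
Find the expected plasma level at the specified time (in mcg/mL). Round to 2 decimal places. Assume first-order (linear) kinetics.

C₀ = Dose / Vd = 1910 / 415 = 4.602 mg/L
C = C₀ · e^(−k·t) = 4.602 × e^(−0.05410 × 26.9)
  = 4.602 × 0.2333 = 1.074 mg/L
(1.074 mg/L = 1.074 mcg/mL)

1.07 mcg/mL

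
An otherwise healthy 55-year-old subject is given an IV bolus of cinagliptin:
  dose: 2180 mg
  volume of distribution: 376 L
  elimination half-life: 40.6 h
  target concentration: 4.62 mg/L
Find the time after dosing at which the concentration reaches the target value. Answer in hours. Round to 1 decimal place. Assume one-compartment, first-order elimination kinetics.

C₀ = Dose / Vd = 2180 / 376 = 5.798 mg/L
k = ln2 / t½ = 0.693147 / 40.6 = 0.01707 h⁻¹
t = ln(C₀ / C) / k = ln(5.798 / 4.62) / 0.01707
  = ln(1.255) / 0.01707 = 0.2271 / 0.01707 = 13.30 h

13.3 h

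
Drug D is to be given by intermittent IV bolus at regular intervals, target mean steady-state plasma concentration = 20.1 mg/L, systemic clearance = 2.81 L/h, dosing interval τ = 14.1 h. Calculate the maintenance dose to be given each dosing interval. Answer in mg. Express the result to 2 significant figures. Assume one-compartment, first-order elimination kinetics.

At steady state, Dose/τ = Css × CL.
Dose = Css × CL × τ = 20.1 × 2.810 × 14.1 = 796.4 mg

800 mg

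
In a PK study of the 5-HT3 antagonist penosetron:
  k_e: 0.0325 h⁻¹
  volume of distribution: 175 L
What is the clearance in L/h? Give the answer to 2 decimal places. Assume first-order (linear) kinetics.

CL = k × Vd = 0.0325 × 175 = 5.688 L/h

5.69 L/h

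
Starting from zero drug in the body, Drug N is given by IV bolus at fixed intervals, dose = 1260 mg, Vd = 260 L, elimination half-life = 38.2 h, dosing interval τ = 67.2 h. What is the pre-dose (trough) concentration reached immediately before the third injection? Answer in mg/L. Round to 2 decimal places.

C₀ per dose = Dose / Vd = 1260 / 260 = 4.846 mg/L
k = ln2 / t½ = 0.693147 / 38.2 = 0.01815 h⁻¹
Fraction remaining after one interval: r = e^(−kτ) = e^(−0.01815 × 67.2) = 0.2953
Before dose 3, 2 doses have been given (aged 1τ, 2τ).
C_trough = C₀ × (r + r²) = 4.846 × (0.2953 + 0.08720) = 1.854 mg/L

1.85 mg/L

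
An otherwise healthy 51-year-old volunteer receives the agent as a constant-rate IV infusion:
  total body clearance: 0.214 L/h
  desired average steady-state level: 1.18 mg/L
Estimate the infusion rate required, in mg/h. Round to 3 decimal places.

At steady state, infusion rate R₀ = Css × CL = 1.18 × 0.2140 = 0.2525 mg/h

0.253 mg/h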